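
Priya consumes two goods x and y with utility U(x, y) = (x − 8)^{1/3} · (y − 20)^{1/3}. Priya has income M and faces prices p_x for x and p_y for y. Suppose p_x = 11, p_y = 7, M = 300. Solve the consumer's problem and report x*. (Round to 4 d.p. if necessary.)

x* = 11.2727

Let x' = x−8, y' = y−20. MRS = y'/x' = p_x/p_y.
After buying the subsistence bundle (8, 20), a share 0.5 of the remaining income goes to x: x* = 8 + 0.5·(M − 8p_x − 20p_y)/p_x.
Discretionary income = 300 − 8·11 − 20·7 = 72; x* = 8 + 0.5·72/11 = 11.2727.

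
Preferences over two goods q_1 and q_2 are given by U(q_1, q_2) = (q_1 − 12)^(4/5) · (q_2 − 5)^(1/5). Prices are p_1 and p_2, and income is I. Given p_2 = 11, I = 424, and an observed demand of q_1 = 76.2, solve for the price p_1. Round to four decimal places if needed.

p_1 = 4

This is Cobb-Douglas in (q_1−12, q_2−5): tangency gives 0.8·p_2·(q_2−5) = 0.2·p_1·(q_1−12).
Substituting into the budget: q_1* = 12 + 0.8·(I − 12·p_1 − 5·p_2)/p_1, and q_2* = 5 + 0.2·(…)/p_2.
Set q_1* = 76.2 in the demand function and solve for p_1: p_1 = 4.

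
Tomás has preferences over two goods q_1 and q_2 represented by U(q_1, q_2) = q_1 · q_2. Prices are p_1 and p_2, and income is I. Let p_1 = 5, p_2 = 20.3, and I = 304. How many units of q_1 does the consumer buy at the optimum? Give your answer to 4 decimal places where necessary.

q_1* = 30.4

Tangency: MRS = q_2/q_1 = p_1/p_2.
Rearranging, p_2·q_2 = p_1·q_1. Substituting into the budget gives p_1·q_1·(1 + 1) = I.
Demand: q_1*(p_1,p_2,I) = 0.5·I/p_1 and q_2* = 0.5·I/p_2.
At p_1=5, p_2=20.3, I=304: q_1* = 0.5·304/5 = 30.4.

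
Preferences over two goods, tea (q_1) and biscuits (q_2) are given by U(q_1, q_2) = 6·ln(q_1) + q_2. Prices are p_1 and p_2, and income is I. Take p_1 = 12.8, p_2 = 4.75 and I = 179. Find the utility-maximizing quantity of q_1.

q_1* = 2.2266

Set MRS = p_1/p_2: (6/q_1)/1 = p_1/p_2.
So q_1*(p_1,p_2) = 6·p_2/p_1, independent of income; and q_2* = (I − 6·p_2)/p_2.
At the given prices: q_1* = 6·4.75/12.8 = 2.2266.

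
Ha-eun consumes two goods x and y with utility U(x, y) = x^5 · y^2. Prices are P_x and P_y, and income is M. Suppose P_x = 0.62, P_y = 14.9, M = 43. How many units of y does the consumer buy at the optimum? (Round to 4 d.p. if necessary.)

MU_x/MU_y = (5·y)/(2·x); tangency sets this equal to P_x/P_y.
So 5·P_y·y = 2·P_x·x; combined with the budget, a share 5/7 of income goes to x.
Demand: x*(P_x,P_y,M) = 5/7·M/P_x and y* = 2/7·M/P_y.
At P_x=0.62, P_y=14.9, M=43: y* = 2/7·43/14.9 = 0.8245.

y* = 0.8245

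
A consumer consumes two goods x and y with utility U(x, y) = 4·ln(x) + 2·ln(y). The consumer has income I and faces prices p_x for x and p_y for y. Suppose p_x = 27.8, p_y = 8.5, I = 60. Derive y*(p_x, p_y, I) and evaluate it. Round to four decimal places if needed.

y* = 2.3529

Tangency: MRS = 2·y/x = p_x/p_y.
So 4·p_y·y = 2·p_x·x; combined with the budget, a share 2/3 of income goes to x.
Demand: x*(p_x,p_y,I) = 2/3·I/p_x and y* = 1/3·I/p_y.
At p_x=27.8, p_y=8.5, I=60: y* = 1/3·60/8.5 = 2.3529.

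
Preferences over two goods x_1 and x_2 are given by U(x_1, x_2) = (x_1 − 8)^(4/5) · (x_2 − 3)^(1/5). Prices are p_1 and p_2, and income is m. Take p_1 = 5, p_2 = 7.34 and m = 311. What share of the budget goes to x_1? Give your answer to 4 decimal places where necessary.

MRS = 4·(x_2−3)/(x_1−8). Tangency with p_1/p_2 gives x_2−3 = (1/4)·(p_1/p_2)·(x_1−8).
After buying the subsistence bundle (8, 3), a share 0.8 of the remaining income goes to x_1: x_1* = 8 + 0.8·(m − 8p_1 − 3p_2)/p_1.
Discretionary income = 311 − 8·5 − 3·7.34 = 248.98; x_1* = 8 + 0.8·248.98/5 = 47.8368; x_2* = 3 + 0.2·248.98/7.34 = 9.7842.
Expenditure on x_1: 5·47.8368 = 239.184; share = 0.7691.

share on x_1 = 0.7691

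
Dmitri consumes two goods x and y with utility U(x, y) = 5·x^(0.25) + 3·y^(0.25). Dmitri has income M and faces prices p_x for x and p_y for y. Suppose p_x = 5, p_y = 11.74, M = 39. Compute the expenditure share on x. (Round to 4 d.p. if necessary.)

share on x = 0.7242

From the CES first-order condition, (5/3)·(y/x)^(0.75) = p_x/p_y.
Solve for the ratio: y/x = [(3/5)·p_x/p_y]^(4/3).
Substitute y = (y/x)·x into the budget: x* = M/(p_x + p_y·(y/x)).
Numerically y/x = 0.162158, so x* = 39/(5 + 11.74·0.162158) = 5.6491 and y* = 0.162158·5.6491 = 0.916.
Expenditure on x: 5·5.6491 = 28.2456; share = 0.7242.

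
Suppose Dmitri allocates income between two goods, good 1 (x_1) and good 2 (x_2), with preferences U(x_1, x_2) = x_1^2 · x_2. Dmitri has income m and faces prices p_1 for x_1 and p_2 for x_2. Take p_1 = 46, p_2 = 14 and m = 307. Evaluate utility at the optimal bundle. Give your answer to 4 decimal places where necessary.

The MRS is 2·x_2/x_1. Set MRS = p_1/p_2.
So 2·p_2·x_2 = p_1·x_1; combined with the budget, a share 2/3 of income goes to x_1.
Demand: x_1*(p_1,p_2,m) = 2/3·m/p_1 and x_2* = 1/3·m/p_2.
At p_1=46, p_2=14, m=307: x_1* = 2/3·307/46 = 4.4493, x_2* = 7.3095.
Utility at the optimum: U(4.4493, 7.3095) = 144.6997.

V = 144.6997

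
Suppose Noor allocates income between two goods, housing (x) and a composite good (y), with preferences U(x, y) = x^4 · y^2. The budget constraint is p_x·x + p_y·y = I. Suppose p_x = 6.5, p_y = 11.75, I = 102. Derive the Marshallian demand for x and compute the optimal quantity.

At p_x=6.5, p_y=11.75, I=102: x* = 2/3·102/6.5 = 10.4615.

x* = 10.4615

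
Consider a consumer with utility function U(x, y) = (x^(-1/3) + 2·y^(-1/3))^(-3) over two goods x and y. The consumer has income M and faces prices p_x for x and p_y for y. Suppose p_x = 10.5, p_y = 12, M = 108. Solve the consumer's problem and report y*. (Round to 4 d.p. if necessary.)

y* = 5.714

MRS = MU_x/MU_y = (1/2)·(y/x)^(4/3). Set equal to p_x/p_y.
Hence y/x = (2·p_x/p_y)^(1/(4/3)), i.e. raised to the 0.75 power.
With the ratio pinned down, the budget gives x* = M/(p_x + p_y·(y/x)) and y* = (y/x)·x*.
Numerically y/x = 1.521523, so x* = 108/(10.5 + 12·1.521523) = 3.7554 and y* = 1.521523·3.7554 = 5.714.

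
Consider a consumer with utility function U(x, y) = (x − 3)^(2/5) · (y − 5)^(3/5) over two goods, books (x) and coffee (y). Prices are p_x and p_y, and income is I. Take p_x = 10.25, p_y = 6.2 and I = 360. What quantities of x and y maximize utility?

x* = 14.639, y* = 33.8629

Substituting into the budget: x* = 3 + 0.4·(I − 3·p_x − 5·p_y)/p_x, and y* = 5 + 0.6·(…)/p_y.
Discretionary income = 360 − 3·10.25 − 5·6.2 = 298.25; x* = 3 + 0.4·298.25/10.25 = 14.639; y* = 5 + 0.6·298.25/6.2 = 33.8629.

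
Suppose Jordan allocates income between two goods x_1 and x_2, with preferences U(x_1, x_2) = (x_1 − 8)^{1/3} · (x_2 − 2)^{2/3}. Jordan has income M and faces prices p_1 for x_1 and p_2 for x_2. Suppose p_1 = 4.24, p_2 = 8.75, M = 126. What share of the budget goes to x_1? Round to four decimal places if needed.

MRS = (1/2)·(x_2−2)/(x_1−8). Tangency with p_1/p_2 gives x_2−2 = 2·(p_1/p_2)·(x_1−8).
After buying the subsistence bundle (8, 2), a share 1/3 of the remaining income goes to x_1: x_1* = 8 + 1/3·(M − 8p_1 − 2p_2)/p_1.
Discretionary income = 126 − 8·4.24 − 2·8.75 = 74.58; x_1* = 8 + 1/3·74.58/4.24 = 13.8632; x_2* = 2 + 2/3·74.58/8.75 = 7.6823.
Expenditure on x_1: 4.24·13.8632 = 58.78; share = 0.4665.

share on x_1 = 0.4665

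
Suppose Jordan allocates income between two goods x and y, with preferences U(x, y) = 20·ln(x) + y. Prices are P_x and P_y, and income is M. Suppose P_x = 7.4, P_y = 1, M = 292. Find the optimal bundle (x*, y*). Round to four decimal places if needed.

So x*(P_x,P_y) = 20·P_y/P_x, independent of income; and y* = (M − 20·P_y)/P_y.
At the given prices: x* = 20·1/7.4 = 2.7027, and y* = 272.

x* = 2.7027, y* = 272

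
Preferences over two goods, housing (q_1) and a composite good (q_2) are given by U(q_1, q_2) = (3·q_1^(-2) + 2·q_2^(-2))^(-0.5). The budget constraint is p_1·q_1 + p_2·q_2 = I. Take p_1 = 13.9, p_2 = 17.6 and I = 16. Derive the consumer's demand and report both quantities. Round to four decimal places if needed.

Numerically q_2/q_1 = 0.80749, so q_1* = 16/(13.9 + 17.6·0.80749) = 0.5692 and q_2* = 0.80749·0.5692 = 0.4596.

q_1* = 0.5692, q_2* = 0.4596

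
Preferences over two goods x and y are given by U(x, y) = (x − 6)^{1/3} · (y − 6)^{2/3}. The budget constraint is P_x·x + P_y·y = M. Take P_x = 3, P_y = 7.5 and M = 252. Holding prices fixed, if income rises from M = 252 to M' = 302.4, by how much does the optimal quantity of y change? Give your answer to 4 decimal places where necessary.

Δy* = 4.48

Discretionary income = 252 − 6·3 − 6·7.5 = 189; y* = 6 + 2/3·189/7.5 = 22.8.
At M' = 302.4: y* = 27.28. Change: 27.28 − 22.8 = 4.48.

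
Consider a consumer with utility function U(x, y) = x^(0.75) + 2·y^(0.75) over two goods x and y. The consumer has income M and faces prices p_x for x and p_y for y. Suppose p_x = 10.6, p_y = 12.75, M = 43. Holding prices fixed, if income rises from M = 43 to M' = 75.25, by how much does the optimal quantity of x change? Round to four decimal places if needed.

Δx* = 0.2985

MRS = MU_x/MU_y = (1/2)·(y/x)^(0.25). Set equal to p_x/p_y.
Solve for the ratio: y/x = [2·p_x/p_y]^(4).
Substitute y = (y/x)·x into the budget: x* = M/(p_x + p_y·(y/x)).
Numerically y/x = 7.643684, so x* = 43/(10.6 + 12.75·7.643684) = 0.3979.
At M' = 75.25: x* = 0.6964. Change: 0.6964 − 0.3979 = 0.2985.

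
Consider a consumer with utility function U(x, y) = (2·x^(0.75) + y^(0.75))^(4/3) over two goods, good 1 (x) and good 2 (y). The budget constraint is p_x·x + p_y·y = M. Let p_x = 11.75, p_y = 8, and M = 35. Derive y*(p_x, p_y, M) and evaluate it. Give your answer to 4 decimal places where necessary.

MU_x ∝ 2·x^(-0.25), MU_y ∝ y^(-0.25), so MRS = 2·(y/x)^(0.25) = p_x/p_y.
Hence y/x = ((1/2)·p_x/p_y)^(1/(0.25)), i.e. raised to the 4 power.
With the ratio pinned down, the budget gives x* = M/(p_x + p_y·(y/x)) and y* = (y/x)·x*.
Numerically y/x = 0.290852, so x* = 35/(11.75 + 8·0.290852) = 2.4864 and y* = 0.290852·2.4864 = 0.7232.

y* = 0.7232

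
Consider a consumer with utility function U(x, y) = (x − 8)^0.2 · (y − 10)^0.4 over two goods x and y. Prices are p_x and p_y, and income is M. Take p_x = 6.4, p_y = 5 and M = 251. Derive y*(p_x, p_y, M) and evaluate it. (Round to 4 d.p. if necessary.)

y* = 29.9733

Discretionary income = 251 − 8·6.4 − 10·5 = 149.8; y* = 10 + 2/3·149.8/5 = 29.9733.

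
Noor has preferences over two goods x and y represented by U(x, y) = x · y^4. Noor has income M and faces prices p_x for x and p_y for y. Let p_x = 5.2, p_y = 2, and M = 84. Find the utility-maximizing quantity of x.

At p_x=5.2, p_y=2, M=84: x* = 0.2·84/5.2 = 3.2308.

x* = 3.2308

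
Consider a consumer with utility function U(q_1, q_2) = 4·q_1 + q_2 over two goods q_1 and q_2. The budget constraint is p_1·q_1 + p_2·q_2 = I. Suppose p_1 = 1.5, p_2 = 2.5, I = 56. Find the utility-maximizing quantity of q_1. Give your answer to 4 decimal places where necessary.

Linear utility — the consumer picks whichever good has higher MU/price: 4/1.5 = 2.6667 vs 1/2.5 = 0.4.
q_1 gives more utility per dollar, so spend all income on q_1: q_1* = I/p_1, q_2* = 0.
Numerically: q_1* = 37.3333, q_2* = 0.

q_1* = 37.3333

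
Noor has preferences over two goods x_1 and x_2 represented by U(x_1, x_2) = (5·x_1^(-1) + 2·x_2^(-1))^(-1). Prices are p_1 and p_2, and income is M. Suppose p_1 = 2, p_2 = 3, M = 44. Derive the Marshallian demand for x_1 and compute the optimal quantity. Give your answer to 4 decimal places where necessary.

MU_x_1 ∝ 5·x_1^(-2), MU_x_2 ∝ 2·x_2^(-2), so MRS = (5/2)·(x_2/x_1)^(2) = p_1/p_2.
Solve for the ratio: x_2/x_1 = [(2/5)·p_1/p_2]^(0.5).
With the ratio pinned down, the budget gives x_1* = M/(p_1 + p_2·(x_2/x_1)) and x_2* = (x_2/x_1)·x_1*.
Numerically x_2/x_1 = 0.516398, so x_1* = 44/(2 + 3·0.516398) = 12.3972.

x_1* = 12.3972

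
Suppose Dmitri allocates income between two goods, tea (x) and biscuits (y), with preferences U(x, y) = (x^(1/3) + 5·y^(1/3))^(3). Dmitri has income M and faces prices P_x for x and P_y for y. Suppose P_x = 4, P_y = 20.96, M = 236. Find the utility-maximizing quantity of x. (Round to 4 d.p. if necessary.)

x* = 10.0269

From the CES first-order condition, (1/5)·(y/x)^(2/3) = P_x/P_y.
Solve for the ratio: y/x = [5·P_x/P_y]^(1.5).
With the ratio pinned down, the budget gives x* = M/(P_x + P_y·(y/x)) and y* = (y/x)·x*.
Numerically y/x = 0.93209, so x* = 236/(4 + 20.96·0.93209) = 10.0269.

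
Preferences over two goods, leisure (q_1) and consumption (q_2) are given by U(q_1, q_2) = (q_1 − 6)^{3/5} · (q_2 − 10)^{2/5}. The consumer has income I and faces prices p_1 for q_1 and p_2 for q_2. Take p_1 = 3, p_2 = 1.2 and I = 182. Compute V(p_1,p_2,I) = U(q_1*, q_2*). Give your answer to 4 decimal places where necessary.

Let q_1' = q_1−6, q_2' = q_2−10. MRS = (3/2)·q_2'/q_1' = p_1/p_2.
After buying the subsistence bundle (6, 10), a share 0.6 of the remaining income goes to q_1: q_1* = 6 + 0.6·(I − 6p_1 − 10p_2)/p_1.
Discretionary income = 182 − 6·3 − 10·1.2 = 152; q_1* = 6 + 0.6·152/3 = 36.4; q_2* = 10 + 0.4·152/1.2 = 60.6667.
Utility at the optimum: U(36.4, 60.6667) = 37.2918.

V = 37.2918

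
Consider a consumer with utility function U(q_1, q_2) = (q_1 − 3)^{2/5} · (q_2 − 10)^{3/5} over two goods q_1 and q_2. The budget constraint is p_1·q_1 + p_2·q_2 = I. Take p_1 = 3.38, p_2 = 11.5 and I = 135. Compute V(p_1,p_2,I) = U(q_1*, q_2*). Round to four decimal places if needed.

Let q_1' = q_1−3, q_2' = q_2−10. MRS = (2/3)·q_2'/q_1' = p_1/p_2.
After buying the subsistence bundle (3, 10), a share 0.4 of the remaining income goes to q_1: q_1* = 3 + 0.4·(I − 3p_1 − 10p_2)/p_1.
Discretionary income = 135 − 3·3.38 − 10·11.5 = 9.86; q_1* = 3 + 0.4·9.86/3.38 = 4.1669; q_2* = 10 + 0.6·9.86/11.5 = 10.5144.
Utility at the optimum: U(4.1669, 10.5144) = 0.7138.

V = 0.7138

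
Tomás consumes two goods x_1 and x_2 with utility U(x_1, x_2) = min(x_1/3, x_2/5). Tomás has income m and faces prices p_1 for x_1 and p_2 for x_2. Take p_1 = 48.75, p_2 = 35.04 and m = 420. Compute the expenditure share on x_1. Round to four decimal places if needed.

share on x_1 = 0.455

Leontief preferences: the optimum is at the kink where x_1/3 = x_2/5, i.e. x_2 = (5/3)·x_1.
Budget: p_1·x_1 + p_2·(5/3)·x_1 = m, so (3·p_1 + 5·p_2)·x_1 = 3·m.
Demand: x_1*(p_1,p_2,m) = 3·m/(3·p_1 + 5·p_2), x_2* = 5·m/(3·p_1 + 5·p_2).
Here 3·48.75 + 5·35.04 = 321.45, giving x_1* = 3.9197 and x_2* = 6.5329.
Expenditure on x_1: 48.75·3.9197 = 191.0873; share = 0.455.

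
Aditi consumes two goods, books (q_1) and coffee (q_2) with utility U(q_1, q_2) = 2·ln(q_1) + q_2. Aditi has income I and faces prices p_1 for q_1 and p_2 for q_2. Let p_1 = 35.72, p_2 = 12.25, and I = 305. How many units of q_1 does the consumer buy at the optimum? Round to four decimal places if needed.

q_1* = 0.6859

Set MRS = p_1/p_2: (2/q_1)/1 = p_1/p_2.
So q_1*(p_1,p_2) = 2·p_2/p_1, independent of income; and q_2* = (I − 2·p_2)/p_2.
At the given prices: q_1* = 2·12.25/35.72 = 0.6859.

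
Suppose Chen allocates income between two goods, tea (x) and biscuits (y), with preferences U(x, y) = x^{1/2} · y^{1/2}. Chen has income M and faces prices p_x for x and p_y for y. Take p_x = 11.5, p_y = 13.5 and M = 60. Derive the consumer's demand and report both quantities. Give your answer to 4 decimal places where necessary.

Tangency: MRS = y/x = p_x/p_y.
So 0.5·p_y·y = 0.5·p_x·x; combined with the budget, a share 0.5 of income goes to x.
Demand: x*(p_x,p_y,M) = 0.5·M/p_x and y* = 0.5·M/p_y.
At p_x=11.5, p_y=13.5, M=60: x* = 0.5·60/11.5 = 2.6087, y* = 2.2222.

x* = 2.6087, y* = 2.2222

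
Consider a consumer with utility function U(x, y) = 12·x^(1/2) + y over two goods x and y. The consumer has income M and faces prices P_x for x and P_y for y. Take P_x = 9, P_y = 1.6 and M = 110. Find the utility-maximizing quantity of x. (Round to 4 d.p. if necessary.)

x* = 1.1378

Set MRS = P_x/P_y: 6·x^(−1/2) = P_x/P_y.
Thus x* = (6·P_y/P_x)² — independent of M — with the rest of income spent on y.
Plugging in: x* = (6·1.6/9)² = 1.1378.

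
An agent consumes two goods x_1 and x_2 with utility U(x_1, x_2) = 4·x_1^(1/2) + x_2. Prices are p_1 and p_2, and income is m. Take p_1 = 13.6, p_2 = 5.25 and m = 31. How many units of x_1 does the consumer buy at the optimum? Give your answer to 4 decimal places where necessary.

x_1* = 0.5961

Set MRS = p_1/p_2: 2·x_1^(−1/2) = p_1/p_2.
Thus x_1* = (2·p_2/p_1)² — independent of m — with the rest of income spent on x_2.
Plugging in: x_1* = (2·5.25/13.6)² = 0.5961.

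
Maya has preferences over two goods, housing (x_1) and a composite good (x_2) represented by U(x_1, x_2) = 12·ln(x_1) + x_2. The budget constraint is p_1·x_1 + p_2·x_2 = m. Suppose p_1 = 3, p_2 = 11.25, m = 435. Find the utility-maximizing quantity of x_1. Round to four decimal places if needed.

Set MRS = p_1/p_2: (12/x_1)/1 = p_1/p_2.
So x_1*(p_1,p_2) = 12·p_2/p_1, independent of income; and x_2* = (m − 12·p_2)/p_2.
At the given prices: x_1* = 12·11.25/3 = 45.

x_1* = 45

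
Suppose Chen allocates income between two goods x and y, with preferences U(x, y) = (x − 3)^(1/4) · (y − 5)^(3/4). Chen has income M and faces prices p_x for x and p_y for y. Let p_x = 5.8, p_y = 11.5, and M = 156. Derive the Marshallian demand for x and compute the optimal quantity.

x* = 6.4957

After buying the subsistence bundle (3, 5), a share 0.25 of the remaining income goes to x: x* = 3 + 0.25·(M − 3p_x − 5p_y)/p_x.
Discretionary income = 156 − 3·5.8 − 5·11.5 = 81.1; x* = 3 + 0.25·81.1/5.8 = 6.4957.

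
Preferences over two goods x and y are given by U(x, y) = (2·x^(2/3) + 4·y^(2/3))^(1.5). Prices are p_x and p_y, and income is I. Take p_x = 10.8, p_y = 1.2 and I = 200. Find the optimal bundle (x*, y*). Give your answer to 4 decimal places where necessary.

x* = 0.0285, y* = 166.4099

MRS = MU_x/MU_y = (1/2)·(y/x)^(1/3). Set equal to p_x/p_y.
Hence y/x = (2·p_x/p_y)^(1/(1/3)), i.e. raised to the 3 power.
With the ratio pinned down, the budget gives x* = I/(p_x + p_y·(y/x)) and y* = (y/x)·x*.
Numerically y/x = 5832, so x* = 200/(10.8 + 1.2·5832) = 0.0285 and y* = 5832·0.0285 = 166.4099.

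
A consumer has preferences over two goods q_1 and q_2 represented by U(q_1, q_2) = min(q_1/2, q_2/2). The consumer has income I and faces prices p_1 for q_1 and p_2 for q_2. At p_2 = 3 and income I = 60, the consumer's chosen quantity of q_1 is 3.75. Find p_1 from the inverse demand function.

p_1 = 13

Leontief preferences: the optimum is at the kink where q_1/2 = q_2/2, i.e. q_2 = q_1.
Budget: p_1·q_1 + p_2·q_1 = I, so (2·p_1 + 2·p_2)·q_1 = 2·I.
Demand: q_1*(p_1,p_2,I) = 2·I/(2·p_1 + 2·p_2), q_2* = 2·I/(2·p_1 + 2·p_2).
Set q_1* = 3.75 in the demand function and solve for p_1: p_1 = 13.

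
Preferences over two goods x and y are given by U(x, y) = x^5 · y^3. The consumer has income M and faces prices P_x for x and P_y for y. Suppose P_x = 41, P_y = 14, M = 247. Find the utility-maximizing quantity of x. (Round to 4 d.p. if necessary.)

x* = 3.7652

The MRS is (5/3)·y/x. Set MRS = P_x/P_y.
Rearranging, P_y·y = (3/5)·P_x·x. Substituting into the budget gives P_x·x·(1 + (3/5)) = M.
Demand: x*(P_x,P_y,M) = 0.625·M/P_x and y* = 0.375·M/P_y.
At P_x=41, P_y=14, M=247: x* = 0.625·247/41 = 3.7652.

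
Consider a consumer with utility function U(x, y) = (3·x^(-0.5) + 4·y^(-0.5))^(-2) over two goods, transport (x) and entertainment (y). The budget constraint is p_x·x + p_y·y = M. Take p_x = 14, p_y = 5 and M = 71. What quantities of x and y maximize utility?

x* = 2.7273, y* = 6.5635

MU_x ∝ 3·x^(-1.5), MU_y ∝ 4·y^(-1.5), so MRS = (3/4)·(y/x)^(1.5) = p_x/p_y.
Solve for the ratio: y/x = [(4/3)·p_x/p_y]^(2/3).
With the ratio pinned down, the budget gives x* = M/(p_x + p_y·(y/x)) and y* = (y/x)·x*.
Numerically y/x = 2.406566, so x* = 71/(14 + 5·2.406566) = 2.7273 and y* = 2.406566·2.7273 = 6.5635.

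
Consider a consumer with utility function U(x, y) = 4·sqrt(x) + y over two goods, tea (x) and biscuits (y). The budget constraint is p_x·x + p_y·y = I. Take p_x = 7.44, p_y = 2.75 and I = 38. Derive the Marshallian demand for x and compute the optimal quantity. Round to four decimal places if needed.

Utility is quasi-linear in y; the FOC for x is 2/√x = p_x/p_y.
Solve: √x = 2·p_y/p_x, so x*(p_x,p_y) = (2·p_y/p_x)², and y* = (I − p_x·x*)/p_y.
Plugging in: x* = (2·2.75/7.44)² = 0.5465.

x* = 0.5465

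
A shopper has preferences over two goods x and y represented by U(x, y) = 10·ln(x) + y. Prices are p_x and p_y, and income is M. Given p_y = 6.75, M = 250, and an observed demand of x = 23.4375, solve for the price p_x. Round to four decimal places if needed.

Set MRS = p_x/p_y: (10/x)/1 = p_x/p_y.
So x*(p_x,p_y) = 10·p_y/p_x, independent of income; and y* = (M − 10·p_y)/p_y.
Set x* = 23.4375 in the demand function and solve for p_x: p_x = 2.88.

p_x = 2.88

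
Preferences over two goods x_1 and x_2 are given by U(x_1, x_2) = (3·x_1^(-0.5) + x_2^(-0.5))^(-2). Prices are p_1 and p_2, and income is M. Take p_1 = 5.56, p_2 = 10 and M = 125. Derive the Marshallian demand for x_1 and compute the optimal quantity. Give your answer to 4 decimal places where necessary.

From the CES first-order condition, 3·(x_2/x_1)^(1.5) = p_1/p_2.
Hence x_2/x_1 = ((1/3)·p_1/p_2)^(1/(1.5)), i.e. raised to the 2/3 power.
Substitute x_2 = (x_2/x_1)·x_1 into the budget: x_1* = M/(p_1 + p_2·(x_2/x_1)).
Numerically x_2/x_1 = 0.325064, so x_1* = 125/(5.56 + 10·0.325064) = 14.1874.

x_1* = 14.1874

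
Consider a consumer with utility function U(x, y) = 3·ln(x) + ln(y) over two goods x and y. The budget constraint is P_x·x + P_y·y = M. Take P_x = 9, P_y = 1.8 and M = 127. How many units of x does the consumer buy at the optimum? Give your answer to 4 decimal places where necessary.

x* = 10.5833

The MRS is 3·y/x. Set MRS = P_x/P_y.
Rearranging, P_y·y = (1/3)·P_x·x. Substituting into the budget gives P_x·x·(1 + (1/3)) = M.
Demand: x*(P_x,P_y,M) = 0.75·M/P_x and y* = 0.25·M/P_y.
At P_x=9, P_y=1.8, M=127: x* = 0.75·127/9 = 10.5833.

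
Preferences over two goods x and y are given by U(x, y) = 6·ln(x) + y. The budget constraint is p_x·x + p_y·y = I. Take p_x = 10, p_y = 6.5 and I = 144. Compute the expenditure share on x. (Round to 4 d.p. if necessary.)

share on x = 0.2708

At the given prices: x* = 6·6.5/10 = 3.9, and y* = 16.1538.
Expenditure on x: 10·3.9 = 39; share = 0.2708.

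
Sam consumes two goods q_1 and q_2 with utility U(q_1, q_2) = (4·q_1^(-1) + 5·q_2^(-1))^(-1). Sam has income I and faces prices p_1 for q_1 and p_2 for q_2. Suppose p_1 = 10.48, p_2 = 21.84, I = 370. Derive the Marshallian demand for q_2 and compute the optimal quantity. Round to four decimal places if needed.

q_2* = 10.4603

With the ratio pinned down, the budget gives q_1* = I/(p_1 + p_2·(q_2/q_1)) and q_2* = (q_2/q_1)·q_1*.
Numerically q_2/q_1 = 0.774478, so q_1* = 370/(10.48 + 21.84·0.774478) = 13.5063 and q_2* = 0.774478·13.5063 = 10.4603.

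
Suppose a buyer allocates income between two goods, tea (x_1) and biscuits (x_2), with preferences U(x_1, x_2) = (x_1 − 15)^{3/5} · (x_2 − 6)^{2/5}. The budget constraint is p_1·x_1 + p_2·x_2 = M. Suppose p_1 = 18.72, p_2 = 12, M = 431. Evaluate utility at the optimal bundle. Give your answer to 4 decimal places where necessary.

MRS = (3/2)·(x_2−6)/(x_1−15). Tangency with p_1/p_2 gives x_2−6 = (2/3)·(p_1/p_2)·(x_1−15).
Substituting into the budget: x_1* = 15 + 0.6·(M − 15·p_1 − 6·p_2)/p_1, and x_2* = 6 + 0.4·(…)/p_2.
Discretionary income = 431 − 15·18.72 − 6·12 = 78.2; x_1* = 15 + 0.6·78.2/18.72 = 17.5064; x_2* = 6 + 0.4·78.2/12 = 8.6067.
Utility at the optimum: U(17.5064, 8.6067) = 2.546.

V = 2.546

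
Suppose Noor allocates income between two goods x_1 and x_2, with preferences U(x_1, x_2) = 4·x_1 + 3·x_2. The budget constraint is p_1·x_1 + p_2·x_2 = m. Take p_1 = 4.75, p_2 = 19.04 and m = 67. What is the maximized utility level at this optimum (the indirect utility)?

Perfect substitutes: compare marginal utility per dollar. 4/p_1 vs 3/p_2 → 0.8421 vs 0.1576.
x_1 gives more utility per dollar, so spend all income on x_1: x_1* = m/p_1, x_2* = 0.
Numerically: x_1* = 14.1053, x_2* = 0.
Utility at the optimum: U(14.1053, 0) = 56.4211.

V = 56.4211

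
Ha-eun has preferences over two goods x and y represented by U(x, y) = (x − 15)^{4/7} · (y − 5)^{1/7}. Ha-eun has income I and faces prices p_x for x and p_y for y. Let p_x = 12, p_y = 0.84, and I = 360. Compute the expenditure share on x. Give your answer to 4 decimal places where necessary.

Let x' = x−15, y' = y−5. MRS = 4·y'/x' = p_x/p_y.
After buying the subsistence bundle (15, 5), a share 0.8 of the remaining income goes to x: x* = 15 + 0.8·(I − 15p_x − 5p_y)/p_x.
Discretionary income = 360 − 15·12 − 5·0.84 = 175.8; x* = 15 + 0.8·175.8/12 = 26.72; y* = 5 + 0.2·175.8/0.84 = 46.8571.
Expenditure on x: 12·26.72 = 320.64; share = 0.8907.

share on x = 0.8907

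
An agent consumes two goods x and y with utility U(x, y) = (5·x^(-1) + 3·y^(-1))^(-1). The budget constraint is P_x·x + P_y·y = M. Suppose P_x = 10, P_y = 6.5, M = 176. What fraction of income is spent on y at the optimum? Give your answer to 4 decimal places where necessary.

share on y = 0.3844

From the CES first-order condition, (5/3)·(y/x)^(2) = P_x/P_y.
Hence y/x = ((3/5)·P_x/P_y)^(1/(2)), i.e. raised to the 0.5 power.
Substitute y = (y/x)·x into the budget: x* = M/(P_x + P_y·(y/x)).
Numerically y/x = 0.960769, so x* = 176/(10 + 6.5·0.960769) = 10.8341 and y* = 0.960769·10.8341 = 10.4091.
Expenditure on y: 6.5·10.4091 = 67.659; share = 0.3844.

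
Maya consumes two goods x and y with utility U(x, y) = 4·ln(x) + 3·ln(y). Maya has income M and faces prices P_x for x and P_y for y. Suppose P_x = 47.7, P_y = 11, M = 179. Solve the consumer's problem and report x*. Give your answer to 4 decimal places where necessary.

x* = 2.1444

MU_x/MU_y = (4·y)/(3·x); tangency sets this equal to P_x/P_y.
Rearranging, P_y·y = (3/4)·P_x·x. Substituting into the budget gives P_x·x·(1 + (3/4)) = M.
Demand: x*(P_x,P_y,M) = 4/7·M/P_x and y* = 3/7·M/P_y.
At P_x=47.7, P_y=11, M=179: x* = 4/7·179/47.7 = 2.1444.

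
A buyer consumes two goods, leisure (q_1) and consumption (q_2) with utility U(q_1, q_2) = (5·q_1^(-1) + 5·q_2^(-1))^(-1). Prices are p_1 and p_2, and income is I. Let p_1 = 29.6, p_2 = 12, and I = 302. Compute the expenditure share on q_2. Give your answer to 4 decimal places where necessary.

share on q_2 = 0.389

MRS = MU_q_1/MU_q_2 = (q_2/q_1)^(2). Set equal to p_1/p_2.
Solve for the ratio: q_2/q_1 = [p_1/p_2]^(0.5).
Substitute q_2 = (q_2/q_1)·q_1 into the budget: q_1* = I/(p_1 + p_2·(q_2/q_1)).
Numerically q_2/q_1 = 1.570563, so q_1* = 302/(29.6 + 12·1.570563) = 6.2336 and q_2* = 1.570563·6.2336 = 9.7903.
Expenditure on q_2: 12·9.7903 = 117.484; share = 0.389.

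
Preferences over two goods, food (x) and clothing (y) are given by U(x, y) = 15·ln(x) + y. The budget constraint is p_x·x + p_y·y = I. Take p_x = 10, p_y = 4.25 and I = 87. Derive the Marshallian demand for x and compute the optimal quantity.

x* = 6.375

MU_x = 15/x, MU_y = 1. Tangency: 15/x = p_x/p_y.
So x*(p_x,p_y) = 15·p_y/p_x, independent of income; and y* = (I − 15·p_y)/p_y.
At the given prices: x* = 15·4.25/10 = 6.375.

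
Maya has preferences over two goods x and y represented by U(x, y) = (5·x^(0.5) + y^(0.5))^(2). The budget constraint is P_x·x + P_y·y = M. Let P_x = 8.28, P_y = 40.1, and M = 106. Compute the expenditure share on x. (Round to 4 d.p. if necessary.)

From the CES first-order condition, 5·(y/x)^(0.5) = P_x/P_y.
Solve for the ratio: y/x = [(1/5)·P_x/P_y]^(2).
With the ratio pinned down, the budget gives x* = M/(P_x + P_y·(y/x)) and y* = (y/x)·x*.
Numerically y/x = 0.001705, so x* = 106/(8.28 + 40.1·0.001705) = 12.6971 and y* = 0.001705·12.6971 = 0.0217.
Expenditure on x: 8.28·12.6971 = 105.1317; share = 0.9918.

share on x = 0.9918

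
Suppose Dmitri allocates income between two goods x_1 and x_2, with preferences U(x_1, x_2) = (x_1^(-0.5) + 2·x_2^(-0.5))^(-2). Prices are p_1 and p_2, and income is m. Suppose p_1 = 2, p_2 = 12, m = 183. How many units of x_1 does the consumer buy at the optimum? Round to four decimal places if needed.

x_1* = 23.5552

MU_x_1 ∝ x_1^(-1.5), MU_x_2 ∝ 2·x_2^(-1.5), so MRS = (1/2)·(x_2/x_1)^(1.5) = p_1/p_2.
Hence x_2/x_1 = (2·p_1/p_2)^(1/(1.5)), i.e. raised to the 2/3 power.
With the ratio pinned down, the budget gives x_1* = m/(p_1 + p_2·(x_2/x_1)) and x_2* = (x_2/x_1)·x_1*.
Numerically x_2/x_1 = 0.48075, so x_1* = 183/(2 + 12·0.48075) = 23.5552.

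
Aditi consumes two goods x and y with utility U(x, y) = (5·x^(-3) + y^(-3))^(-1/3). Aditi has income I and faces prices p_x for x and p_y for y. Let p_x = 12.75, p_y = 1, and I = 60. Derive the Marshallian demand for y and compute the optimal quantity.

y* = 5.4105

MU_x ∝ 5·x^(-4), MU_y ∝ y^(-4), so MRS = 5·(y/x)^(4) = p_x/p_y.
Hence y/x = ((1/5)·p_x/p_y)^(1/(4)), i.e. raised to the 0.25 power.
With the ratio pinned down, the budget gives x* = I/(p_x + p_y·(y/x)) and y* = (y/x)·x*.
Numerically y/x = 1.263674, so x* = 60/(12.75 + 1·1.263674) = 4.2815 and y* = 1.263674·4.2815 = 5.4105.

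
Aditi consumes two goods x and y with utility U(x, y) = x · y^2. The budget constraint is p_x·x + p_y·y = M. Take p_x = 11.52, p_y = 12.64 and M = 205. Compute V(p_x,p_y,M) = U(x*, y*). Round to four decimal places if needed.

Tangency: MRS = (1/2)·y/x = p_x/p_y.
So p_y·y = 2·p_x·x; combined with the budget, a share 1/3 of income goes to x.
Demand: x*(p_x,p_y,M) = 1/3·M/p_x and y* = 2/3·M/p_y.
At p_x=11.52, p_y=12.64, M=205: x* = 1/3·205/11.52 = 5.9317, y* = 10.8122.
Utility at the optimum: U(5.9317, 10.8122) = 693.4437.

V = 693.4437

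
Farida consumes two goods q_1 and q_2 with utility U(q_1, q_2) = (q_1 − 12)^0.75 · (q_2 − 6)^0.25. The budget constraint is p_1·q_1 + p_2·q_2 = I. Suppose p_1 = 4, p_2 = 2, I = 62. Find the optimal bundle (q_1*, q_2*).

After buying the subsistence bundle (12, 6), a share 0.75 of the remaining income goes to q_1: q_1* = 12 + 0.75·(I − 12p_1 − 6p_2)/p_1.
Discretionary income = 62 − 12·4 − 6·2 = 2; q_1* = 12 + 0.75·2/4 = 12.375; q_2* = 6 + 0.25·2/2 = 6.25.

q_1* = 12.375, q_2* = 6.25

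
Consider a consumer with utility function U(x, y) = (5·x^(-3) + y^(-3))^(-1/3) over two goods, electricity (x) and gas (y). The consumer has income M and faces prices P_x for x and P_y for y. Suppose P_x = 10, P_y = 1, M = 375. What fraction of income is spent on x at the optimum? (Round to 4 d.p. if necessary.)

MU_x ∝ 5·x^(-4), MU_y ∝ y^(-4), so MRS = 5·(y/x)^(4) = P_x/P_y.
Solve for the ratio: y/x = [(1/5)·P_x/P_y]^(0.25).
Substitute y = (y/x)·x into the budget: x* = M/(P_x + P_y·(y/x)).
Numerically y/x = 1.189207, so x* = 375/(10 + 1·1.189207) = 33.5144 and y* = 1.189207·33.5144 = 39.8556.
Expenditure on x: 10·33.5144 = 335.1444; share = 0.8937.

share on x = 0.8937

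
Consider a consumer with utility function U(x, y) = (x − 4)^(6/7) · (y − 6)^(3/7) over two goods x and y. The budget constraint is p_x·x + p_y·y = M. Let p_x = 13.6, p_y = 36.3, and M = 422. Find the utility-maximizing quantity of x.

Let x' = x−4, y' = y−6. MRS = 2·y'/x' = p_x/p_y.
After buying the subsistence bundle (4, 6), a share 2/3 of the remaining income goes to x: x* = 4 + 2/3·(M − 4p_x − 6p_y)/p_x.
Discretionary income = 422 − 4·13.6 − 6·36.3 = 149.8; x* = 4 + 2/3·149.8/13.6 = 11.3431.

x* = 11.3431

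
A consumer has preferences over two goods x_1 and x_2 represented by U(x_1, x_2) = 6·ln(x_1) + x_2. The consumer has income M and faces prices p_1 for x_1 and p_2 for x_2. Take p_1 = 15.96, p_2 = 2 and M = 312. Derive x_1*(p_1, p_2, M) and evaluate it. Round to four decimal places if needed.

x_1* = 0.7519

MU_x_1 = 6/x_1, MU_x_2 = 1. Tangency: 6/x_1 = p_1/p_2.
So x_1*(p_1,p_2) = 6·p_2/p_1, independent of income; and x_2* = (M − 6·p_2)/p_2.
At the given prices: x_1* = 6·2/15.96 = 0.7519.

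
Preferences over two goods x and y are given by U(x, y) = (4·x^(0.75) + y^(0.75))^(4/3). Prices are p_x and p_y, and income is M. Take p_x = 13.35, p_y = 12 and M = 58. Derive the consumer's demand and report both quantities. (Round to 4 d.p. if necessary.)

MRS = MU_x/MU_y = 4·(y/x)^(0.25). Set equal to p_x/p_y.
Solve for the ratio: y/x = [(1/4)·p_x/p_y]^(4).
Substitute y = (y/x)·x into the budget: x* = M/(p_x + p_y·(y/x)).
Numerically y/x = 0.005984, so x* = 58/(13.35 + 12·0.005984) = 4.3213 and y* = 0.005984·4.3213 = 0.0259.

x* = 4.3213, y* = 0.0259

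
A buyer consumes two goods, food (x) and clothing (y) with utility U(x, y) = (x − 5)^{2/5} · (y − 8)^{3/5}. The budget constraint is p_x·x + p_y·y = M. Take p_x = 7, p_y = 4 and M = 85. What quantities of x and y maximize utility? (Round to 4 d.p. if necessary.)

Let x' = x−5, y' = y−8. MRS = (2/3)·y'/x' = p_x/p_y.
Substituting into the budget: x* = 5 + 0.4·(M − 5·p_x − 8·p_y)/p_x, and y* = 8 + 0.6·(…)/p_y.
Discretionary income = 85 − 5·7 − 8·4 = 18; x* = 5 + 0.4·18/7 = 6.0286; y* = 8 + 0.6·18/4 = 10.7.

x* = 6.0286, y* = 10.7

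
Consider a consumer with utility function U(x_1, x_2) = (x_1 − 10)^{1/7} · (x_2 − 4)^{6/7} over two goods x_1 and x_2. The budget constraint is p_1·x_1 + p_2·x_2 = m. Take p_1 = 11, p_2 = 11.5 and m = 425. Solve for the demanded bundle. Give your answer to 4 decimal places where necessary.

x_1* = 13.4935, x_2* = 24.0497

Substituting into the budget: x_1* = 10 + 1/7·(m − 10·p_1 − 4·p_2)/p_1, and x_2* = 4 + 6/7·(…)/p_2.
Discretionary income = 425 − 10·11 − 4·11.5 = 269; x_1* = 10 + 1/7·269/11 = 13.4935; x_2* = 4 + 6/7·269/11.5 = 24.0497.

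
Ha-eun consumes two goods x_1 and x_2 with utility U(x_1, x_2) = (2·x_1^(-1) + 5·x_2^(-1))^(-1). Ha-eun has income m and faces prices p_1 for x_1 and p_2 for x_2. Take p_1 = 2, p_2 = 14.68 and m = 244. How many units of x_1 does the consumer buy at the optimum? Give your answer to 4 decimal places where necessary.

x_1* = 23.0899

MU_x_1 ∝ 2·x_1^(-2), MU_x_2 ∝ 5·x_2^(-2), so MRS = (2/5)·(x_2/x_1)^(2) = p_1/p_2.
Hence x_2/x_1 = ((5/2)·p_1/p_2)^(1/(2)), i.e. raised to the 0.5 power.
With the ratio pinned down, the budget gives x_1* = m/(p_1 + p_2·(x_2/x_1)) and x_2* = (x_2/x_1)·x_1*.
Numerically x_2/x_1 = 0.583609, so x_1* = 244/(2 + 14.68·0.583609) = 23.0899.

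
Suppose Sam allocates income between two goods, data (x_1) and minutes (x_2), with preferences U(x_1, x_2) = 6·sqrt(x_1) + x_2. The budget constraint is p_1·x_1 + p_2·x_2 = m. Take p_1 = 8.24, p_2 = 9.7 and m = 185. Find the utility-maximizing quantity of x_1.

x_1* = 12.4719

Set MRS = p_1/p_2: 3·x_1^(−1/2) = p_1/p_2.
Solve: √x_1 = 3·p_2/p_1, so x_1*(p_1,p_2) = (3·p_2/p_1)², and x_2* = (m − p_1·x_1*)/p_2.
Plugging in: x_1* = (3·9.7/8.24)² = 12.4719.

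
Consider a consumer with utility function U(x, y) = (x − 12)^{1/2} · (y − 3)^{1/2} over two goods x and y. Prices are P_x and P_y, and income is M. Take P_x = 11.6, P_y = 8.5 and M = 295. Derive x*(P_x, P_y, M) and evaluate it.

This is Cobb-Douglas in (x−12, y−3): tangency gives 0.5·P_y·(y−3) = 0.5·P_x·(x−12).
Substituting into the budget: x* = 12 + 0.5·(M − 12·P_x − 3·P_y)/P_x, and y* = 3 + 0.5·(…)/P_y.
Discretionary income = 295 − 12·11.6 − 3·8.5 = 130.3; x* = 12 + 0.5·130.3/11.6 = 17.6164.

x* = 17.6164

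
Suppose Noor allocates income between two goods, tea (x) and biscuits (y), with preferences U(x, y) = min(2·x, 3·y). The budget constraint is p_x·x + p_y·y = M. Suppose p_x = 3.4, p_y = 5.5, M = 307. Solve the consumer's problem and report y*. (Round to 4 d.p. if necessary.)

Demand: x*(p_x,p_y,M) = 3·M/(3·p_x + 2·p_y), y* = 2·M/(3·p_x + 2·p_y).
Here 3·3.4 + 2·5.5 = 21.2, giving y* = 28.9623.

y* = 28.9623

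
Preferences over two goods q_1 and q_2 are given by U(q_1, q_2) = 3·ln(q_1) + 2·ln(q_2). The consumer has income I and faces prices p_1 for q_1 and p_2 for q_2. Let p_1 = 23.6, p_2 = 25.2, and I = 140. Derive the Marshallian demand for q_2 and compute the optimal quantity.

q_2* = 2.2222

Demand: q_1*(p_1,p_2,I) = 0.6·I/p_1 and q_2* = 0.4·I/p_2.
At p_1=23.6, p_2=25.2, I=140: q_2* = 0.4·140/25.2 = 2.2222.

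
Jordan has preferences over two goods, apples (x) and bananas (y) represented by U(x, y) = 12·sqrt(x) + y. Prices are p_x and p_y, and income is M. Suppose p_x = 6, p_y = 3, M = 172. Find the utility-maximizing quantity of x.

x* = 9

Utility is quasi-linear in y; the FOC for x is 6/√x = p_x/p_y.
Solve: √x = 6·p_y/p_x, so x*(p_x,p_y) = (6·p_y/p_x)², and y* = (M − p_x·x*)/p_y.
Plugging in: x* = (6·3/6)² = 9.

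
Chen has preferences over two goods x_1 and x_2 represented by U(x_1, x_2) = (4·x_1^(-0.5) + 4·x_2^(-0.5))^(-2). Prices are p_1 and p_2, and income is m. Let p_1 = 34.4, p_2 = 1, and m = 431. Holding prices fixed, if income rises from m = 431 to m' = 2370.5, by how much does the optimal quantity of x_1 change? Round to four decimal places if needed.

MU_x_1 ∝ 4·x_1^(-1.5), MU_x_2 ∝ 4·x_2^(-1.5), so MRS = (x_2/x_1)^(1.5) = p_1/p_2.
Solve for the ratio: x_2/x_1 = [p_1/p_2]^(2/3).
With the ratio pinned down, the budget gives x_1* = m/(p_1 + p_2·(x_2/x_1)) and x_2* = (x_2/x_1)·x_1*.
Numerically x_2/x_1 = 10.577238, so x_1* = 431/(34.4 + 1·10.577238) = 9.5826.
At m' = 2370.5: x_1* = 52.7044. Change: 52.7044 − 9.5826 = 43.1218.

Δx_1* = 43.1218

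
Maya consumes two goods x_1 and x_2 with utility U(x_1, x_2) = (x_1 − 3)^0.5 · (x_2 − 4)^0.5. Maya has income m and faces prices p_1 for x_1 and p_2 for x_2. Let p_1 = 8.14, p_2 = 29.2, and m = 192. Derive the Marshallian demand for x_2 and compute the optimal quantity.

x_2* = 4.8695

This is Cobb-Douglas in (x_1−3, x_2−4): tangency gives 0.5·p_2·(x_2−4) = 0.5·p_1·(x_1−3).
After buying the subsistence bundle (3, 4), a share 0.5 of the remaining income goes to x_1: x_1* = 3 + 0.5·(m − 3p_1 − 4p_2)/p_1.
Discretionary income = 192 − 3·8.14 − 4·29.2 = 50.78; x_2* = 4 + 0.5·50.78/29.2 = 4.8695.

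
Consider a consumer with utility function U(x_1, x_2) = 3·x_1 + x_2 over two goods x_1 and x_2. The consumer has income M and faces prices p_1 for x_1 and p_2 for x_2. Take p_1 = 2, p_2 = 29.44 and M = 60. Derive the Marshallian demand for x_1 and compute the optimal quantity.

Linear utility — the consumer picks whichever good has higher MU/price: 3/2 = 1.5 vs 1/29.44 = 0.034.
x_1 gives more utility per dollar, so spend all income on x_1: x_1* = M/p_1, x_2* = 0.
Numerically: x_1* = 30, x_2* = 0.

x_1* = 30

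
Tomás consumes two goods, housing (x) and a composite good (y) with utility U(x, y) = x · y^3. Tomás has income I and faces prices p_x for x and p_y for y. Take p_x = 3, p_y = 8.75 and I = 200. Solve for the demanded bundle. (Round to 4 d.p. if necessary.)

x* = 16.6667, y* = 17.1429

The MRS is (1/3)·y/x. Set MRS = p_x/p_y.
Rearranging, p_y·y = 3·p_x·x. Substituting into the budget gives p_x·x·(1 + 3) = I.
Demand: x*(p_x,p_y,I) = 0.25·I/p_x and y* = 0.75·I/p_y.
At p_x=3, p_y=8.75, I=200: x* = 0.25·200/3 = 16.6667, y* = 17.1429.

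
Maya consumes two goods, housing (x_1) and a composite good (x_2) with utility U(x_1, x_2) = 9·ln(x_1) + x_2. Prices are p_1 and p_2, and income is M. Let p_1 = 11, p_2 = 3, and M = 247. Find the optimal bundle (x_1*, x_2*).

x_1* = 2.4545, x_2* = 73.3333

MU_x_1 = 9/x_1, MU_x_2 = 1. Tangency: 9/x_1 = p_1/p_2.
So x_1*(p_1,p_2) = 9·p_2/p_1, independent of income; and x_2* = (M − 9·p_2)/p_2.
At the given prices: x_1* = 9·3/11 = 2.4545, and x_2* = 73.3333.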